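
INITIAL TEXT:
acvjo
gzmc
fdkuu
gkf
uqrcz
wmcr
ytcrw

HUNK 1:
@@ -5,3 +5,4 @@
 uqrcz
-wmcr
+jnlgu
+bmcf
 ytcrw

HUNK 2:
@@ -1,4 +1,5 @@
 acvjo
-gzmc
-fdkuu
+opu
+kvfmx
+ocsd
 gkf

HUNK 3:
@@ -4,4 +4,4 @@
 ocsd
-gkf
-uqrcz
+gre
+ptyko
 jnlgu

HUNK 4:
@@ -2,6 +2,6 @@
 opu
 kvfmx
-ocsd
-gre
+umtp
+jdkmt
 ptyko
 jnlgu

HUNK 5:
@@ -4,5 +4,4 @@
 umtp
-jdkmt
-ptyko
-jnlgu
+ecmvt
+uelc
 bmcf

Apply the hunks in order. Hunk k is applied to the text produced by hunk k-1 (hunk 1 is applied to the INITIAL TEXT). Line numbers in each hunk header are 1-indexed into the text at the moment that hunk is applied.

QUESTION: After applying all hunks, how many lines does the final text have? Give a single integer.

Hunk 1: at line 5 remove [wmcr] add [jnlgu,bmcf] -> 8 lines: acvjo gzmc fdkuu gkf uqrcz jnlgu bmcf ytcrw
Hunk 2: at line 1 remove [gzmc,fdkuu] add [opu,kvfmx,ocsd] -> 9 lines: acvjo opu kvfmx ocsd gkf uqrcz jnlgu bmcf ytcrw
Hunk 3: at line 4 remove [gkf,uqrcz] add [gre,ptyko] -> 9 lines: acvjo opu kvfmx ocsd gre ptyko jnlgu bmcf ytcrw
Hunk 4: at line 2 remove [ocsd,gre] add [umtp,jdkmt] -> 9 lines: acvjo opu kvfmx umtp jdkmt ptyko jnlgu bmcf ytcrw
Hunk 5: at line 4 remove [jdkmt,ptyko,jnlgu] add [ecmvt,uelc] -> 8 lines: acvjo opu kvfmx umtp ecmvt uelc bmcf ytcrw
Final line count: 8

Answer: 8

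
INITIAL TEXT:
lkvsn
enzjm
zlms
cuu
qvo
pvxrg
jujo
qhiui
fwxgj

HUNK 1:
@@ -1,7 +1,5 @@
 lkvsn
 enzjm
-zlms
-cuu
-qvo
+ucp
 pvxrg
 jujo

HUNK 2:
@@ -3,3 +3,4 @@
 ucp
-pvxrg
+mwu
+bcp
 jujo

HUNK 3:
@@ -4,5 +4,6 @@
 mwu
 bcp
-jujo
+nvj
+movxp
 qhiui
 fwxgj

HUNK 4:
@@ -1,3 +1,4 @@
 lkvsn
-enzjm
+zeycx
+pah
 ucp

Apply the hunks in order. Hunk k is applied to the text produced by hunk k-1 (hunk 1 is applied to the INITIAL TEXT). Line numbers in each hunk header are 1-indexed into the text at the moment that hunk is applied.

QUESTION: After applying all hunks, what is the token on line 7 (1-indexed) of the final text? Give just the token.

Hunk 1: at line 1 remove [zlms,cuu,qvo] add [ucp] -> 7 lines: lkvsn enzjm ucp pvxrg jujo qhiui fwxgj
Hunk 2: at line 3 remove [pvxrg] add [mwu,bcp] -> 8 lines: lkvsn enzjm ucp mwu bcp jujo qhiui fwxgj
Hunk 3: at line 4 remove [jujo] add [nvj,movxp] -> 9 lines: lkvsn enzjm ucp mwu bcp nvj movxp qhiui fwxgj
Hunk 4: at line 1 remove [enzjm] add [zeycx,pah] -> 10 lines: lkvsn zeycx pah ucp mwu bcp nvj movxp qhiui fwxgj
Final line 7: nvj

Answer: nvj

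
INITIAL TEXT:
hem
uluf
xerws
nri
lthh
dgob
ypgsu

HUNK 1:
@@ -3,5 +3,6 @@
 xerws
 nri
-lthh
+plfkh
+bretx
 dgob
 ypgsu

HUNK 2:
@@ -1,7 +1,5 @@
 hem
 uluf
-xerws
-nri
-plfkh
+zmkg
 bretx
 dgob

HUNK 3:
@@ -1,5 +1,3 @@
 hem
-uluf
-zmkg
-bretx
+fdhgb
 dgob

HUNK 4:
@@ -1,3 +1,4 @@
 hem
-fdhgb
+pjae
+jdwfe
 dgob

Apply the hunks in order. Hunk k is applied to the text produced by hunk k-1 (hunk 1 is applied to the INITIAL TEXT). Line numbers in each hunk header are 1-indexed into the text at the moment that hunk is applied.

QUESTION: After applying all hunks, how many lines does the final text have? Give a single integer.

Answer: 5

Derivation:
Hunk 1: at line 3 remove [lthh] add [plfkh,bretx] -> 8 lines: hem uluf xerws nri plfkh bretx dgob ypgsu
Hunk 2: at line 1 remove [xerws,nri,plfkh] add [zmkg] -> 6 lines: hem uluf zmkg bretx dgob ypgsu
Hunk 3: at line 1 remove [uluf,zmkg,bretx] add [fdhgb] -> 4 lines: hem fdhgb dgob ypgsu
Hunk 4: at line 1 remove [fdhgb] add [pjae,jdwfe] -> 5 lines: hem pjae jdwfe dgob ypgsu
Final line count: 5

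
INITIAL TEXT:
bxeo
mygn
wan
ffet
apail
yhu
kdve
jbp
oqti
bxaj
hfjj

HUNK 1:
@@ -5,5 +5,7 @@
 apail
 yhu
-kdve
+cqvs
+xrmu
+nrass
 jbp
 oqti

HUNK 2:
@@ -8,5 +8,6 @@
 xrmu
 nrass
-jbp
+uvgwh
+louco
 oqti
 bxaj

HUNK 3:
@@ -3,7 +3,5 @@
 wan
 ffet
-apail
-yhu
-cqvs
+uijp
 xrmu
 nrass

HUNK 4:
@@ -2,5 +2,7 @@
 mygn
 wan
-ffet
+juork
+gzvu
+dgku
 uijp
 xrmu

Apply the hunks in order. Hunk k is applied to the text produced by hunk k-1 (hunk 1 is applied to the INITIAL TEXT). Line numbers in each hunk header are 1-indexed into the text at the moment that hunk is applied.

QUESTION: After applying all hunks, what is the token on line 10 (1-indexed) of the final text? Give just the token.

Hunk 1: at line 5 remove [kdve] add [cqvs,xrmu,nrass] -> 13 lines: bxeo mygn wan ffet apail yhu cqvs xrmu nrass jbp oqti bxaj hfjj
Hunk 2: at line 8 remove [jbp] add [uvgwh,louco] -> 14 lines: bxeo mygn wan ffet apail yhu cqvs xrmu nrass uvgwh louco oqti bxaj hfjj
Hunk 3: at line 3 remove [apail,yhu,cqvs] add [uijp] -> 12 lines: bxeo mygn wan ffet uijp xrmu nrass uvgwh louco oqti bxaj hfjj
Hunk 4: at line 2 remove [ffet] add [juork,gzvu,dgku] -> 14 lines: bxeo mygn wan juork gzvu dgku uijp xrmu nrass uvgwh louco oqti bxaj hfjj
Final line 10: uvgwh

Answer: uvgwh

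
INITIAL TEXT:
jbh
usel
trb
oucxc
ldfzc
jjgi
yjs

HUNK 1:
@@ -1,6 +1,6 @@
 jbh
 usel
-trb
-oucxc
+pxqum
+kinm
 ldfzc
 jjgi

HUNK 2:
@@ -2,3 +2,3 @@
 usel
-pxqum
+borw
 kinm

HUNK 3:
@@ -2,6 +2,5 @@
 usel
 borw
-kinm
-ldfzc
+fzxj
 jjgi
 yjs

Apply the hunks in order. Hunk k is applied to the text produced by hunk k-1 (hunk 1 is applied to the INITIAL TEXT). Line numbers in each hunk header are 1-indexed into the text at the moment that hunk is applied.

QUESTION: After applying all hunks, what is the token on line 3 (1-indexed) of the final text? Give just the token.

Answer: borw

Derivation:
Hunk 1: at line 1 remove [trb,oucxc] add [pxqum,kinm] -> 7 lines: jbh usel pxqum kinm ldfzc jjgi yjs
Hunk 2: at line 2 remove [pxqum] add [borw] -> 7 lines: jbh usel borw kinm ldfzc jjgi yjs
Hunk 3: at line 2 remove [kinm,ldfzc] add [fzxj] -> 6 lines: jbh usel borw fzxj jjgi yjs
Final line 3: borw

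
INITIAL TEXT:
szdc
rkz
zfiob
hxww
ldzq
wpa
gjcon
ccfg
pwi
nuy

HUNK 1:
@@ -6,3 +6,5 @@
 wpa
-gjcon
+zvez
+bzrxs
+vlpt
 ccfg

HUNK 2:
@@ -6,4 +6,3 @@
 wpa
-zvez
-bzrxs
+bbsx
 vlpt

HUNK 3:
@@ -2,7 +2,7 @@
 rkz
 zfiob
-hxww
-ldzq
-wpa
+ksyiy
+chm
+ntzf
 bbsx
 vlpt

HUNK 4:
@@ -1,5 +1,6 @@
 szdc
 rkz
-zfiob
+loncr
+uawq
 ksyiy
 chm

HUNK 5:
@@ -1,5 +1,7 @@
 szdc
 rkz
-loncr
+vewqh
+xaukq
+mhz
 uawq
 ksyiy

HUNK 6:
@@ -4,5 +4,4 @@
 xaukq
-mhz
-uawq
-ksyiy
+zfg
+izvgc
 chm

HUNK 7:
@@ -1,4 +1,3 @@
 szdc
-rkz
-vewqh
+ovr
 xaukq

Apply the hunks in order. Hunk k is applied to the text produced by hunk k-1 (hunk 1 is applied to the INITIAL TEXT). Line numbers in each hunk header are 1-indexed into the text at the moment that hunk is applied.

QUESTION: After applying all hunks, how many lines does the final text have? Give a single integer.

Answer: 12

Derivation:
Hunk 1: at line 6 remove [gjcon] add [zvez,bzrxs,vlpt] -> 12 lines: szdc rkz zfiob hxww ldzq wpa zvez bzrxs vlpt ccfg pwi nuy
Hunk 2: at line 6 remove [zvez,bzrxs] add [bbsx] -> 11 lines: szdc rkz zfiob hxww ldzq wpa bbsx vlpt ccfg pwi nuy
Hunk 3: at line 2 remove [hxww,ldzq,wpa] add [ksyiy,chm,ntzf] -> 11 lines: szdc rkz zfiob ksyiy chm ntzf bbsx vlpt ccfg pwi nuy
Hunk 4: at line 1 remove [zfiob] add [loncr,uawq] -> 12 lines: szdc rkz loncr uawq ksyiy chm ntzf bbsx vlpt ccfg pwi nuy
Hunk 5: at line 1 remove [loncr] add [vewqh,xaukq,mhz] -> 14 lines: szdc rkz vewqh xaukq mhz uawq ksyiy chm ntzf bbsx vlpt ccfg pwi nuy
Hunk 6: at line 4 remove [mhz,uawq,ksyiy] add [zfg,izvgc] -> 13 lines: szdc rkz vewqh xaukq zfg izvgc chm ntzf bbsx vlpt ccfg pwi nuy
Hunk 7: at line 1 remove [rkz,vewqh] add [ovr] -> 12 lines: szdc ovr xaukq zfg izvgc chm ntzf bbsx vlpt ccfg pwi nuy
Final line count: 12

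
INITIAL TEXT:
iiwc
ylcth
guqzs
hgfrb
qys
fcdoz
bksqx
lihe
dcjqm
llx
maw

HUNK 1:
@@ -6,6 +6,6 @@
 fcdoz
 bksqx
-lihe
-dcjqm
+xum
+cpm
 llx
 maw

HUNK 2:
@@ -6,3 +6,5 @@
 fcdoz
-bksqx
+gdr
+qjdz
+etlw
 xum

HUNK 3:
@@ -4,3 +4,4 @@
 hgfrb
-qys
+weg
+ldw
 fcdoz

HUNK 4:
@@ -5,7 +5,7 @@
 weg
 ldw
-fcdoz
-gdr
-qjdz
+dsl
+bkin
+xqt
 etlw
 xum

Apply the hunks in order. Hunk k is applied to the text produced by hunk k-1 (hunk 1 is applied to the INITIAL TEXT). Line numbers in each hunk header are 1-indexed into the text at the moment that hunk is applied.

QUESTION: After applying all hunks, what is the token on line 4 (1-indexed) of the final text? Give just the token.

Answer: hgfrb

Derivation:
Hunk 1: at line 6 remove [lihe,dcjqm] add [xum,cpm] -> 11 lines: iiwc ylcth guqzs hgfrb qys fcdoz bksqx xum cpm llx maw
Hunk 2: at line 6 remove [bksqx] add [gdr,qjdz,etlw] -> 13 lines: iiwc ylcth guqzs hgfrb qys fcdoz gdr qjdz etlw xum cpm llx maw
Hunk 3: at line 4 remove [qys] add [weg,ldw] -> 14 lines: iiwc ylcth guqzs hgfrb weg ldw fcdoz gdr qjdz etlw xum cpm llx maw
Hunk 4: at line 5 remove [fcdoz,gdr,qjdz] add [dsl,bkin,xqt] -> 14 lines: iiwc ylcth guqzs hgfrb weg ldw dsl bkin xqt etlw xum cpm llx maw
Final line 4: hgfrb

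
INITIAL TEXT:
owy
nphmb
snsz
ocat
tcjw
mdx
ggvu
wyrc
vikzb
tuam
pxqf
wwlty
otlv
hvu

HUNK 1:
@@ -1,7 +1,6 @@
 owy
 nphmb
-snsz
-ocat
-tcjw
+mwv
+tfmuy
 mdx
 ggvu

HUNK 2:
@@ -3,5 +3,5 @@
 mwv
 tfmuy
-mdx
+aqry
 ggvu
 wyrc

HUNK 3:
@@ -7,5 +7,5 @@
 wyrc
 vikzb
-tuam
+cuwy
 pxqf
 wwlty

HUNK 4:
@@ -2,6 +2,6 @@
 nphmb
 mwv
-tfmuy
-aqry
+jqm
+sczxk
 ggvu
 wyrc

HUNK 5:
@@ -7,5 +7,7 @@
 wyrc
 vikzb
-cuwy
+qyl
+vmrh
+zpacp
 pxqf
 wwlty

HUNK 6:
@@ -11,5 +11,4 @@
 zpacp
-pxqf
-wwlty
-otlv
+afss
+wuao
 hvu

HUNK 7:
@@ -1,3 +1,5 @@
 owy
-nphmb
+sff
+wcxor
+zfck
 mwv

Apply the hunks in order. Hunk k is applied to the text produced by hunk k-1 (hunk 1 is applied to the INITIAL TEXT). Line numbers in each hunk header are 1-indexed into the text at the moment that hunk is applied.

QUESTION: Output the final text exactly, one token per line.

Answer: owy
sff
wcxor
zfck
mwv
jqm
sczxk
ggvu
wyrc
vikzb
qyl
vmrh
zpacp
afss
wuao
hvu

Derivation:
Hunk 1: at line 1 remove [snsz,ocat,tcjw] add [mwv,tfmuy] -> 13 lines: owy nphmb mwv tfmuy mdx ggvu wyrc vikzb tuam pxqf wwlty otlv hvu
Hunk 2: at line 3 remove [mdx] add [aqry] -> 13 lines: owy nphmb mwv tfmuy aqry ggvu wyrc vikzb tuam pxqf wwlty otlv hvu
Hunk 3: at line 7 remove [tuam] add [cuwy] -> 13 lines: owy nphmb mwv tfmuy aqry ggvu wyrc vikzb cuwy pxqf wwlty otlv hvu
Hunk 4: at line 2 remove [tfmuy,aqry] add [jqm,sczxk] -> 13 lines: owy nphmb mwv jqm sczxk ggvu wyrc vikzb cuwy pxqf wwlty otlv hvu
Hunk 5: at line 7 remove [cuwy] add [qyl,vmrh,zpacp] -> 15 lines: owy nphmb mwv jqm sczxk ggvu wyrc vikzb qyl vmrh zpacp pxqf wwlty otlv hvu
Hunk 6: at line 11 remove [pxqf,wwlty,otlv] add [afss,wuao] -> 14 lines: owy nphmb mwv jqm sczxk ggvu wyrc vikzb qyl vmrh zpacp afss wuao hvu
Hunk 7: at line 1 remove [nphmb] add [sff,wcxor,zfck] -> 16 lines: owy sff wcxor zfck mwv jqm sczxk ggvu wyrc vikzb qyl vmrh zpacp afss wuao hvu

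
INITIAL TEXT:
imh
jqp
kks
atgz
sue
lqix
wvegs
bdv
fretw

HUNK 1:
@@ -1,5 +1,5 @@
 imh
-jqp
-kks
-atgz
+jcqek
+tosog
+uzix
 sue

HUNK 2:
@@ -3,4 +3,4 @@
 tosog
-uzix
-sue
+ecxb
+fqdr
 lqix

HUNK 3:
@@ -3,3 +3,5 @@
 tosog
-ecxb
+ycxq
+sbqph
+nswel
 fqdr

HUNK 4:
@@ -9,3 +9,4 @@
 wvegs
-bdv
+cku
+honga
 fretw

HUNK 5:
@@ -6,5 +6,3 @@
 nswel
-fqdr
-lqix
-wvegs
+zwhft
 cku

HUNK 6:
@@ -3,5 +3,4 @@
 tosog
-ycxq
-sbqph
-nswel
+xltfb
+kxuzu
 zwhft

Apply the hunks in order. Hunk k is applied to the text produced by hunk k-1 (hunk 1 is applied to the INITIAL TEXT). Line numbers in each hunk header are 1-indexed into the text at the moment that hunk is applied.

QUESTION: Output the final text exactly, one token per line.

Hunk 1: at line 1 remove [jqp,kks,atgz] add [jcqek,tosog,uzix] -> 9 lines: imh jcqek tosog uzix sue lqix wvegs bdv fretw
Hunk 2: at line 3 remove [uzix,sue] add [ecxb,fqdr] -> 9 lines: imh jcqek tosog ecxb fqdr lqix wvegs bdv fretw
Hunk 3: at line 3 remove [ecxb] add [ycxq,sbqph,nswel] -> 11 lines: imh jcqek tosog ycxq sbqph nswel fqdr lqix wvegs bdv fretw
Hunk 4: at line 9 remove [bdv] add [cku,honga] -> 12 lines: imh jcqek tosog ycxq sbqph nswel fqdr lqix wvegs cku honga fretw
Hunk 5: at line 6 remove [fqdr,lqix,wvegs] add [zwhft] -> 10 lines: imh jcqek tosog ycxq sbqph nswel zwhft cku honga fretw
Hunk 6: at line 3 remove [ycxq,sbqph,nswel] add [xltfb,kxuzu] -> 9 lines: imh jcqek tosog xltfb kxuzu zwhft cku honga fretw

Answer: imh
jcqek
tosog
xltfb
kxuzu
zwhft
cku
honga
fretw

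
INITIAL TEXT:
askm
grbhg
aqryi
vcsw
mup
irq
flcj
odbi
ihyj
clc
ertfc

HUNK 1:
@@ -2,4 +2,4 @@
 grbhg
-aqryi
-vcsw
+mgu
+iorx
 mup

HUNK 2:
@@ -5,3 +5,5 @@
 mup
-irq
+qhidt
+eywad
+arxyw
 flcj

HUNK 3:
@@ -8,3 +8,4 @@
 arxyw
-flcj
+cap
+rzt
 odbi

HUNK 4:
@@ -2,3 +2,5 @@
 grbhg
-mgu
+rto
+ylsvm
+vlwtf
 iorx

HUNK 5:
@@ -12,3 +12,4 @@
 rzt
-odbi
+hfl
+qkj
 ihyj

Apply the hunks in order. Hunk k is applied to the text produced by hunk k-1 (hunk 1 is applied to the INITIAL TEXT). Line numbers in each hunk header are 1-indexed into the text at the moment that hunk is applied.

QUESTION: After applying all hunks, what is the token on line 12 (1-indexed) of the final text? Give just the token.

Answer: rzt

Derivation:
Hunk 1: at line 2 remove [aqryi,vcsw] add [mgu,iorx] -> 11 lines: askm grbhg mgu iorx mup irq flcj odbi ihyj clc ertfc
Hunk 2: at line 5 remove [irq] add [qhidt,eywad,arxyw] -> 13 lines: askm grbhg mgu iorx mup qhidt eywad arxyw flcj odbi ihyj clc ertfc
Hunk 3: at line 8 remove [flcj] add [cap,rzt] -> 14 lines: askm grbhg mgu iorx mup qhidt eywad arxyw cap rzt odbi ihyj clc ertfc
Hunk 4: at line 2 remove [mgu] add [rto,ylsvm,vlwtf] -> 16 lines: askm grbhg rto ylsvm vlwtf iorx mup qhidt eywad arxyw cap rzt odbi ihyj clc ertfc
Hunk 5: at line 12 remove [odbi] add [hfl,qkj] -> 17 lines: askm grbhg rto ylsvm vlwtf iorx mup qhidt eywad arxyw cap rzt hfl qkj ihyj clc ertfc
Final line 12: rzt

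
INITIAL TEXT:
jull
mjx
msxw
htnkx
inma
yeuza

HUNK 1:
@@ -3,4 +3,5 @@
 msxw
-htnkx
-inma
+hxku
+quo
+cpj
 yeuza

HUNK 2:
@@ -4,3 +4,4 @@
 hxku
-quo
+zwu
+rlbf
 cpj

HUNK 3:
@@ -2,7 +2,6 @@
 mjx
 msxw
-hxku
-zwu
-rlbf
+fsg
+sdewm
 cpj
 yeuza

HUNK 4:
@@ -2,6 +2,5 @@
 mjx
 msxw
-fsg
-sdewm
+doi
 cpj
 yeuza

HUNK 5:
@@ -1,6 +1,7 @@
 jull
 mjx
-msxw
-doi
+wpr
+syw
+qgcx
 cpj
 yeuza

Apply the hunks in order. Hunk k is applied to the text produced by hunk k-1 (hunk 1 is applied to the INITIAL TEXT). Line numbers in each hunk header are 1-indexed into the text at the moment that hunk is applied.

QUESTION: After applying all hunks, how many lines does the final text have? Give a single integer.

Answer: 7

Derivation:
Hunk 1: at line 3 remove [htnkx,inma] add [hxku,quo,cpj] -> 7 lines: jull mjx msxw hxku quo cpj yeuza
Hunk 2: at line 4 remove [quo] add [zwu,rlbf] -> 8 lines: jull mjx msxw hxku zwu rlbf cpj yeuza
Hunk 3: at line 2 remove [hxku,zwu,rlbf] add [fsg,sdewm] -> 7 lines: jull mjx msxw fsg sdewm cpj yeuza
Hunk 4: at line 2 remove [fsg,sdewm] add [doi] -> 6 lines: jull mjx msxw doi cpj yeuza
Hunk 5: at line 1 remove [msxw,doi] add [wpr,syw,qgcx] -> 7 lines: jull mjx wpr syw qgcx cpj yeuza
Final line count: 7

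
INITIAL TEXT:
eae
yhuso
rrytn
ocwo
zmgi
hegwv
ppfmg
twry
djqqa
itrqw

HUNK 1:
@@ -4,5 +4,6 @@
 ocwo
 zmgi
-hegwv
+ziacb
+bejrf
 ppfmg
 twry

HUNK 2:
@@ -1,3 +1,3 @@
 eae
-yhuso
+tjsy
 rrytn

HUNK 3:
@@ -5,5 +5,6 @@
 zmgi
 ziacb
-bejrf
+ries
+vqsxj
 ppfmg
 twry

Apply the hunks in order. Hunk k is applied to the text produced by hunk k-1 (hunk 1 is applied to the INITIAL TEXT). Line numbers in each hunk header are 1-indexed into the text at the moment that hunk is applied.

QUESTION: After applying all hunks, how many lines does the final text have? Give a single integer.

Answer: 12

Derivation:
Hunk 1: at line 4 remove [hegwv] add [ziacb,bejrf] -> 11 lines: eae yhuso rrytn ocwo zmgi ziacb bejrf ppfmg twry djqqa itrqw
Hunk 2: at line 1 remove [yhuso] add [tjsy] -> 11 lines: eae tjsy rrytn ocwo zmgi ziacb bejrf ppfmg twry djqqa itrqw
Hunk 3: at line 5 remove [bejrf] add [ries,vqsxj] -> 12 lines: eae tjsy rrytn ocwo zmgi ziacb ries vqsxj ppfmg twry djqqa itrqw
Final line count: 12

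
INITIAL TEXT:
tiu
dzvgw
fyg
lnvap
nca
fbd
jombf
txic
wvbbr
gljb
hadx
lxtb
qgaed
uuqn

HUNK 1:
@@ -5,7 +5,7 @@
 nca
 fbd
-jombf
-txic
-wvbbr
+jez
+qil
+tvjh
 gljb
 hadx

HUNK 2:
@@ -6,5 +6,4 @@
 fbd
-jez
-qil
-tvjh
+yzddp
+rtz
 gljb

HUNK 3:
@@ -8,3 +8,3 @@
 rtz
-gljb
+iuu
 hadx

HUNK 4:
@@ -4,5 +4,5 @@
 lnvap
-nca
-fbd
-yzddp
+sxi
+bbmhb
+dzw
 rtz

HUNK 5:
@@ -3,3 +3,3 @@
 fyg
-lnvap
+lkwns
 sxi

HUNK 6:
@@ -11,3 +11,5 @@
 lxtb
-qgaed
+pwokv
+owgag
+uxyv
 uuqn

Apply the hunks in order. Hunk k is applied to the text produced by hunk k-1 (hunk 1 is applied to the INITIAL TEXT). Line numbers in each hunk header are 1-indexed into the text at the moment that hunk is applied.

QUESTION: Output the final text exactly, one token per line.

Hunk 1: at line 5 remove [jombf,txic,wvbbr] add [jez,qil,tvjh] -> 14 lines: tiu dzvgw fyg lnvap nca fbd jez qil tvjh gljb hadx lxtb qgaed uuqn
Hunk 2: at line 6 remove [jez,qil,tvjh] add [yzddp,rtz] -> 13 lines: tiu dzvgw fyg lnvap nca fbd yzddp rtz gljb hadx lxtb qgaed uuqn
Hunk 3: at line 8 remove [gljb] add [iuu] -> 13 lines: tiu dzvgw fyg lnvap nca fbd yzddp rtz iuu hadx lxtb qgaed uuqn
Hunk 4: at line 4 remove [nca,fbd,yzddp] add [sxi,bbmhb,dzw] -> 13 lines: tiu dzvgw fyg lnvap sxi bbmhb dzw rtz iuu hadx lxtb qgaed uuqn
Hunk 5: at line 3 remove [lnvap] add [lkwns] -> 13 lines: tiu dzvgw fyg lkwns sxi bbmhb dzw rtz iuu hadx lxtb qgaed uuqn
Hunk 6: at line 11 remove [qgaed] add [pwokv,owgag,uxyv] -> 15 lines: tiu dzvgw fyg lkwns sxi bbmhb dzw rtz iuu hadx lxtb pwokv owgag uxyv uuqn

Answer: tiu
dzvgw
fyg
lkwns
sxi
bbmhb
dzw
rtz
iuu
hadx
lxtb
pwokv
owgag
uxyv
uuqn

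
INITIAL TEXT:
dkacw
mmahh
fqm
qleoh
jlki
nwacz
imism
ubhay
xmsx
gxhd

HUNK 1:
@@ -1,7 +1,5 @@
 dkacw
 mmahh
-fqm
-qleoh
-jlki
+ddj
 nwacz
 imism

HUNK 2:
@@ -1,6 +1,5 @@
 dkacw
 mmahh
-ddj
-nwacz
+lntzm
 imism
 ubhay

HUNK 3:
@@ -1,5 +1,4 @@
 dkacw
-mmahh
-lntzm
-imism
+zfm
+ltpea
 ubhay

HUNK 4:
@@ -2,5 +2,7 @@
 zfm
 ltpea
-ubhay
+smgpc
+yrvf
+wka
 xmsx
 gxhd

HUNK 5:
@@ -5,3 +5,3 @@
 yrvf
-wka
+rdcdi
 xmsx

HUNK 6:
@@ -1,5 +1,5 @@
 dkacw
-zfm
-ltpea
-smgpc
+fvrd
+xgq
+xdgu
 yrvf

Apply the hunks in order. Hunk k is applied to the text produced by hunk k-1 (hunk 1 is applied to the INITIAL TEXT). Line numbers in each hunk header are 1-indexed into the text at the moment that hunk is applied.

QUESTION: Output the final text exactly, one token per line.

Answer: dkacw
fvrd
xgq
xdgu
yrvf
rdcdi
xmsx
gxhd

Derivation:
Hunk 1: at line 1 remove [fqm,qleoh,jlki] add [ddj] -> 8 lines: dkacw mmahh ddj nwacz imism ubhay xmsx gxhd
Hunk 2: at line 1 remove [ddj,nwacz] add [lntzm] -> 7 lines: dkacw mmahh lntzm imism ubhay xmsx gxhd
Hunk 3: at line 1 remove [mmahh,lntzm,imism] add [zfm,ltpea] -> 6 lines: dkacw zfm ltpea ubhay xmsx gxhd
Hunk 4: at line 2 remove [ubhay] add [smgpc,yrvf,wka] -> 8 lines: dkacw zfm ltpea smgpc yrvf wka xmsx gxhd
Hunk 5: at line 5 remove [wka] add [rdcdi] -> 8 lines: dkacw zfm ltpea smgpc yrvf rdcdi xmsx gxhd
Hunk 6: at line 1 remove [zfm,ltpea,smgpc] add [fvrd,xgq,xdgu] -> 8 lines: dkacw fvrd xgq xdgu yrvf rdcdi xmsx gxhd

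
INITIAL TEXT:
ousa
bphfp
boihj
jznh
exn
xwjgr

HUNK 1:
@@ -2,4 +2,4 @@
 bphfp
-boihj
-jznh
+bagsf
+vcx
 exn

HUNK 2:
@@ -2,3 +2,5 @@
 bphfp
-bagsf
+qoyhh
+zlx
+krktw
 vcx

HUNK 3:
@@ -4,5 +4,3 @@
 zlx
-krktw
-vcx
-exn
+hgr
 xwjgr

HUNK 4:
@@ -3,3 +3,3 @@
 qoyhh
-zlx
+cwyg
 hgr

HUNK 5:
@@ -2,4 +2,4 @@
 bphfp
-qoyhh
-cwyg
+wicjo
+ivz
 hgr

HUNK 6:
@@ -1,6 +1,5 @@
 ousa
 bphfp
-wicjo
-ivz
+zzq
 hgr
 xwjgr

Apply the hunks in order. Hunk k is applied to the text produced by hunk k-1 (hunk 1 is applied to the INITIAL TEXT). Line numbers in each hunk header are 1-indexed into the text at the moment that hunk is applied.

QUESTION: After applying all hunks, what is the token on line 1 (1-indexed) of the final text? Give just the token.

Hunk 1: at line 2 remove [boihj,jznh] add [bagsf,vcx] -> 6 lines: ousa bphfp bagsf vcx exn xwjgr
Hunk 2: at line 2 remove [bagsf] add [qoyhh,zlx,krktw] -> 8 lines: ousa bphfp qoyhh zlx krktw vcx exn xwjgr
Hunk 3: at line 4 remove [krktw,vcx,exn] add [hgr] -> 6 lines: ousa bphfp qoyhh zlx hgr xwjgr
Hunk 4: at line 3 remove [zlx] add [cwyg] -> 6 lines: ousa bphfp qoyhh cwyg hgr xwjgr
Hunk 5: at line 2 remove [qoyhh,cwyg] add [wicjo,ivz] -> 6 lines: ousa bphfp wicjo ivz hgr xwjgr
Hunk 6: at line 1 remove [wicjo,ivz] add [zzq] -> 5 lines: ousa bphfp zzq hgr xwjgr
Final line 1: ousa

Answer: ousa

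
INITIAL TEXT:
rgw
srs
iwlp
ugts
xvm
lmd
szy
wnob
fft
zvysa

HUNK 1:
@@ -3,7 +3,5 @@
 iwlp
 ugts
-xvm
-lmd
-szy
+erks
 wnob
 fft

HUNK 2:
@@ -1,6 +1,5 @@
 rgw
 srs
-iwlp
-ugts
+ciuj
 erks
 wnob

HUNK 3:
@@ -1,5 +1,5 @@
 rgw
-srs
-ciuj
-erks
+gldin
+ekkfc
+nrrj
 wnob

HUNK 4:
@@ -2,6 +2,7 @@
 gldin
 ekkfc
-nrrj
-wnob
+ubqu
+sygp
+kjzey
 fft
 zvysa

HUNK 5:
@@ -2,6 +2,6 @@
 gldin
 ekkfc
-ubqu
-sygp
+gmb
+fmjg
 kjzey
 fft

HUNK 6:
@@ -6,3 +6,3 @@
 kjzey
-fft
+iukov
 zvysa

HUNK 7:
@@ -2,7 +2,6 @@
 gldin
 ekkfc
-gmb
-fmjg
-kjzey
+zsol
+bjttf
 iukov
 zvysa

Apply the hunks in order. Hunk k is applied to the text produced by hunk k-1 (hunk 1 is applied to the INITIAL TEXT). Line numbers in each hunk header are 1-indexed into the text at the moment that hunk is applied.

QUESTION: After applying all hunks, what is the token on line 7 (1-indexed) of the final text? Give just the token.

Hunk 1: at line 3 remove [xvm,lmd,szy] add [erks] -> 8 lines: rgw srs iwlp ugts erks wnob fft zvysa
Hunk 2: at line 1 remove [iwlp,ugts] add [ciuj] -> 7 lines: rgw srs ciuj erks wnob fft zvysa
Hunk 3: at line 1 remove [srs,ciuj,erks] add [gldin,ekkfc,nrrj] -> 7 lines: rgw gldin ekkfc nrrj wnob fft zvysa
Hunk 4: at line 2 remove [nrrj,wnob] add [ubqu,sygp,kjzey] -> 8 lines: rgw gldin ekkfc ubqu sygp kjzey fft zvysa
Hunk 5: at line 2 remove [ubqu,sygp] add [gmb,fmjg] -> 8 lines: rgw gldin ekkfc gmb fmjg kjzey fft zvysa
Hunk 6: at line 6 remove [fft] add [iukov] -> 8 lines: rgw gldin ekkfc gmb fmjg kjzey iukov zvysa
Hunk 7: at line 2 remove [gmb,fmjg,kjzey] add [zsol,bjttf] -> 7 lines: rgw gldin ekkfc zsol bjttf iukov zvysa
Final line 7: zvysa

Answer: zvysa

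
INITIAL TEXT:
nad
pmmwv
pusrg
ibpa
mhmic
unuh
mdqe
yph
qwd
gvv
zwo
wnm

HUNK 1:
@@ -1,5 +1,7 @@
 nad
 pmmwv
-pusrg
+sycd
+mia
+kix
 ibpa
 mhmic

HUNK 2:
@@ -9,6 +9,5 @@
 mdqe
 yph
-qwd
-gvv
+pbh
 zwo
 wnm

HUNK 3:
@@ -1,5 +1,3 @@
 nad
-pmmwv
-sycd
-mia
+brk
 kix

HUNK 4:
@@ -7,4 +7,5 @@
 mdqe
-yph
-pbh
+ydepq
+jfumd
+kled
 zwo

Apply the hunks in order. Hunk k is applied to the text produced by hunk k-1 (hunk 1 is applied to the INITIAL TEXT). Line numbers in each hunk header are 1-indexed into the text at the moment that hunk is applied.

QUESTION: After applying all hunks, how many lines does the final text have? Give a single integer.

Hunk 1: at line 1 remove [pusrg] add [sycd,mia,kix] -> 14 lines: nad pmmwv sycd mia kix ibpa mhmic unuh mdqe yph qwd gvv zwo wnm
Hunk 2: at line 9 remove [qwd,gvv] add [pbh] -> 13 lines: nad pmmwv sycd mia kix ibpa mhmic unuh mdqe yph pbh zwo wnm
Hunk 3: at line 1 remove [pmmwv,sycd,mia] add [brk] -> 11 lines: nad brk kix ibpa mhmic unuh mdqe yph pbh zwo wnm
Hunk 4: at line 7 remove [yph,pbh] add [ydepq,jfumd,kled] -> 12 lines: nad brk kix ibpa mhmic unuh mdqe ydepq jfumd kled zwo wnm
Final line count: 12

Answer: 12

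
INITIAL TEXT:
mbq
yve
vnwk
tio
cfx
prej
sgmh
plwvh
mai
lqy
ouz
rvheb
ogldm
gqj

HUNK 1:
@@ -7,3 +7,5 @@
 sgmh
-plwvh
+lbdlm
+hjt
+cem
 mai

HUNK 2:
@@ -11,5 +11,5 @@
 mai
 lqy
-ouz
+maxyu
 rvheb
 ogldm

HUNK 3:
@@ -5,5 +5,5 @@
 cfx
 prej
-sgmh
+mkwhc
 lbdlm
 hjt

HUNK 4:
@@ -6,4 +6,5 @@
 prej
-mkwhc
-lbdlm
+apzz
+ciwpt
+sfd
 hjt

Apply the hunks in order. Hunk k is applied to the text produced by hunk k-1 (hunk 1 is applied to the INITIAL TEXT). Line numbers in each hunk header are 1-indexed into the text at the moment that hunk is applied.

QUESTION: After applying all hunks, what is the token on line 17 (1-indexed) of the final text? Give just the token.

Hunk 1: at line 7 remove [plwvh] add [lbdlm,hjt,cem] -> 16 lines: mbq yve vnwk tio cfx prej sgmh lbdlm hjt cem mai lqy ouz rvheb ogldm gqj
Hunk 2: at line 11 remove [ouz] add [maxyu] -> 16 lines: mbq yve vnwk tio cfx prej sgmh lbdlm hjt cem mai lqy maxyu rvheb ogldm gqj
Hunk 3: at line 5 remove [sgmh] add [mkwhc] -> 16 lines: mbq yve vnwk tio cfx prej mkwhc lbdlm hjt cem mai lqy maxyu rvheb ogldm gqj
Hunk 4: at line 6 remove [mkwhc,lbdlm] add [apzz,ciwpt,sfd] -> 17 lines: mbq yve vnwk tio cfx prej apzz ciwpt sfd hjt cem mai lqy maxyu rvheb ogldm gqj
Final line 17: gqj

Answer: gqj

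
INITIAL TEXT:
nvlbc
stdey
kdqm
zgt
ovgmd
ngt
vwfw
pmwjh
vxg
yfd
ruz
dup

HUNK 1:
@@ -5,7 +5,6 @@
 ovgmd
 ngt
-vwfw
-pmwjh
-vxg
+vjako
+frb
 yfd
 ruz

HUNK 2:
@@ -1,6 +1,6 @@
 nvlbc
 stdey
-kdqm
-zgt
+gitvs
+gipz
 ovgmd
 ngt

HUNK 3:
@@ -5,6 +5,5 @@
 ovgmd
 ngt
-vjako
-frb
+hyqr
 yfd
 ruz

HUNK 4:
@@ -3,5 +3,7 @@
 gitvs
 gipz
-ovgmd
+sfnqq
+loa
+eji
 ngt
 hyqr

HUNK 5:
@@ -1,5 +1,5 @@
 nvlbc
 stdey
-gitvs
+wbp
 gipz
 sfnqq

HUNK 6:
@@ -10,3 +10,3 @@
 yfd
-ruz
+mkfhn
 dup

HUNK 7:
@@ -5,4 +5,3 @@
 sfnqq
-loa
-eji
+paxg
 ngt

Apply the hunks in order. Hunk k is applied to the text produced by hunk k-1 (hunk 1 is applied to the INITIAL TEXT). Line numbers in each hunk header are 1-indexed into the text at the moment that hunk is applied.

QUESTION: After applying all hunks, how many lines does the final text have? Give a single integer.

Answer: 11

Derivation:
Hunk 1: at line 5 remove [vwfw,pmwjh,vxg] add [vjako,frb] -> 11 lines: nvlbc stdey kdqm zgt ovgmd ngt vjako frb yfd ruz dup
Hunk 2: at line 1 remove [kdqm,zgt] add [gitvs,gipz] -> 11 lines: nvlbc stdey gitvs gipz ovgmd ngt vjako frb yfd ruz dup
Hunk 3: at line 5 remove [vjako,frb] add [hyqr] -> 10 lines: nvlbc stdey gitvs gipz ovgmd ngt hyqr yfd ruz dup
Hunk 4: at line 3 remove [ovgmd] add [sfnqq,loa,eji] -> 12 lines: nvlbc stdey gitvs gipz sfnqq loa eji ngt hyqr yfd ruz dup
Hunk 5: at line 1 remove [gitvs] add [wbp] -> 12 lines: nvlbc stdey wbp gipz sfnqq loa eji ngt hyqr yfd ruz dup
Hunk 6: at line 10 remove [ruz] add [mkfhn] -> 12 lines: nvlbc stdey wbp gipz sfnqq loa eji ngt hyqr yfd mkfhn dup
Hunk 7: at line 5 remove [loa,eji] add [paxg] -> 11 lines: nvlbc stdey wbp gipz sfnqq paxg ngt hyqr yfd mkfhn dup
Final line count: 11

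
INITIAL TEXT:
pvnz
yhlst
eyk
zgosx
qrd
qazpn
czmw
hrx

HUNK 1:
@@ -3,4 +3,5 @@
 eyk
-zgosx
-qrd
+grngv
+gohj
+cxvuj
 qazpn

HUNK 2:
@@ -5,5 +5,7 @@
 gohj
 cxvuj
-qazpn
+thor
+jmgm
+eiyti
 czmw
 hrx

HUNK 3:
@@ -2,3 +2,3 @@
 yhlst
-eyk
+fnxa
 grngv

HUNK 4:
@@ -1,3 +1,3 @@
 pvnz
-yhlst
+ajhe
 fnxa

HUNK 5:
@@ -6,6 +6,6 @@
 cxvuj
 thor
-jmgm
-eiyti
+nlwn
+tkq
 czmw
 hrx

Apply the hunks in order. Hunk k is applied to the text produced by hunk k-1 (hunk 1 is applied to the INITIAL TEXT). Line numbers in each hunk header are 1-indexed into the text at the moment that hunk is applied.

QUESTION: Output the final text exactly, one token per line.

Answer: pvnz
ajhe
fnxa
grngv
gohj
cxvuj
thor
nlwn
tkq
czmw
hrx

Derivation:
Hunk 1: at line 3 remove [zgosx,qrd] add [grngv,gohj,cxvuj] -> 9 lines: pvnz yhlst eyk grngv gohj cxvuj qazpn czmw hrx
Hunk 2: at line 5 remove [qazpn] add [thor,jmgm,eiyti] -> 11 lines: pvnz yhlst eyk grngv gohj cxvuj thor jmgm eiyti czmw hrx
Hunk 3: at line 2 remove [eyk] add [fnxa] -> 11 lines: pvnz yhlst fnxa grngv gohj cxvuj thor jmgm eiyti czmw hrx
Hunk 4: at line 1 remove [yhlst] add [ajhe] -> 11 lines: pvnz ajhe fnxa grngv gohj cxvuj thor jmgm eiyti czmw hrx
Hunk 5: at line 6 remove [jmgm,eiyti] add [nlwn,tkq] -> 11 lines: pvnz ajhe fnxa grngv gohj cxvuj thor nlwn tkq czmw hrx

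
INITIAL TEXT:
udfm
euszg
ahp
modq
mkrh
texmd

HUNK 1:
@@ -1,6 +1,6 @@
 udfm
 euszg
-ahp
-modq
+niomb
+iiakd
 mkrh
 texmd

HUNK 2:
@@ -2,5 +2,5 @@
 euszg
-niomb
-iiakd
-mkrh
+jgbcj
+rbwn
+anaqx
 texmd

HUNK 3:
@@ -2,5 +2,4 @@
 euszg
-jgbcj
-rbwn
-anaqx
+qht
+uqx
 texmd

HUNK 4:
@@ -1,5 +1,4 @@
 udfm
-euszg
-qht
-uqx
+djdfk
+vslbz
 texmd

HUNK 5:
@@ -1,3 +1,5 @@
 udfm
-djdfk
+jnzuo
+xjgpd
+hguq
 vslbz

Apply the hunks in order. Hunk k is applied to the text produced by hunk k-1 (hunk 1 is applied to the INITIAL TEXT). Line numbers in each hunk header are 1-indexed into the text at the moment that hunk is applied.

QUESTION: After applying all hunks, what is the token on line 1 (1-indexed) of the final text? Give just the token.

Answer: udfm

Derivation:
Hunk 1: at line 1 remove [ahp,modq] add [niomb,iiakd] -> 6 lines: udfm euszg niomb iiakd mkrh texmd
Hunk 2: at line 2 remove [niomb,iiakd,mkrh] add [jgbcj,rbwn,anaqx] -> 6 lines: udfm euszg jgbcj rbwn anaqx texmd
Hunk 3: at line 2 remove [jgbcj,rbwn,anaqx] add [qht,uqx] -> 5 lines: udfm euszg qht uqx texmd
Hunk 4: at line 1 remove [euszg,qht,uqx] add [djdfk,vslbz] -> 4 lines: udfm djdfk vslbz texmd
Hunk 5: at line 1 remove [djdfk] add [jnzuo,xjgpd,hguq] -> 6 lines: udfm jnzuo xjgpd hguq vslbz texmd
Final line 1: udfm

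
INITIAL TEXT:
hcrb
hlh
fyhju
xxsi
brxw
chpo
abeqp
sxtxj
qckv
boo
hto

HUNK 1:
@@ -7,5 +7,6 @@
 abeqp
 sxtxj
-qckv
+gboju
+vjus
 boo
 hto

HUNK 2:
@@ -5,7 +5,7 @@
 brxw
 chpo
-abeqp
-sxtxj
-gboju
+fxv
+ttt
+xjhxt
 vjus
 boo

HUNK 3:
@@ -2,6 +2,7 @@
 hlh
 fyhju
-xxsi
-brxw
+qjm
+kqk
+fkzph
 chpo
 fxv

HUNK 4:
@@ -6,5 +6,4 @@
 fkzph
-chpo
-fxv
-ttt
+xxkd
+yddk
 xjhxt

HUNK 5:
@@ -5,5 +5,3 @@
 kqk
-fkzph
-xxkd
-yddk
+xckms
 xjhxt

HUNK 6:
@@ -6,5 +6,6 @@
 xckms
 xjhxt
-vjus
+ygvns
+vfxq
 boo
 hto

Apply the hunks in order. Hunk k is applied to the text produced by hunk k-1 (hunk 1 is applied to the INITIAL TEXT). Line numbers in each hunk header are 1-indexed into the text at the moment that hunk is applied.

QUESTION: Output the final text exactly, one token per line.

Hunk 1: at line 7 remove [qckv] add [gboju,vjus] -> 12 lines: hcrb hlh fyhju xxsi brxw chpo abeqp sxtxj gboju vjus boo hto
Hunk 2: at line 5 remove [abeqp,sxtxj,gboju] add [fxv,ttt,xjhxt] -> 12 lines: hcrb hlh fyhju xxsi brxw chpo fxv ttt xjhxt vjus boo hto
Hunk 3: at line 2 remove [xxsi,brxw] add [qjm,kqk,fkzph] -> 13 lines: hcrb hlh fyhju qjm kqk fkzph chpo fxv ttt xjhxt vjus boo hto
Hunk 4: at line 6 remove [chpo,fxv,ttt] add [xxkd,yddk] -> 12 lines: hcrb hlh fyhju qjm kqk fkzph xxkd yddk xjhxt vjus boo hto
Hunk 5: at line 5 remove [fkzph,xxkd,yddk] add [xckms] -> 10 lines: hcrb hlh fyhju qjm kqk xckms xjhxt vjus boo hto
Hunk 6: at line 6 remove [vjus] add [ygvns,vfxq] -> 11 lines: hcrb hlh fyhju qjm kqk xckms xjhxt ygvns vfxq boo hto

Answer: hcrb
hlh
fyhju
qjm
kqk
xckms
xjhxt
ygvns
vfxq
boo
hto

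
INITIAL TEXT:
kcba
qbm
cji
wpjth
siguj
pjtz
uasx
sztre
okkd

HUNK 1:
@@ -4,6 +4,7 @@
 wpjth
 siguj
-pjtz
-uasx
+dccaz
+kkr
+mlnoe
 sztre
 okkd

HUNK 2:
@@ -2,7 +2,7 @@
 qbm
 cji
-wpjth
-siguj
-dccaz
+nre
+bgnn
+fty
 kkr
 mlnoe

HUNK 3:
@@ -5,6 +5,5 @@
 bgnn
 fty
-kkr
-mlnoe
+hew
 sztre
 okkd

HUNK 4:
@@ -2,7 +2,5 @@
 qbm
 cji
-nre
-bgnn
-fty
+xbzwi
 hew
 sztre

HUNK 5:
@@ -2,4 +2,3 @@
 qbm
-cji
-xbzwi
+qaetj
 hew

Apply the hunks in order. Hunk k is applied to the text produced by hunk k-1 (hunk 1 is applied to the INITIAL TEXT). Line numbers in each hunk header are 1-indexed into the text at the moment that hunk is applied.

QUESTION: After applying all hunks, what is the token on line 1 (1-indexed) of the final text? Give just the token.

Answer: kcba

Derivation:
Hunk 1: at line 4 remove [pjtz,uasx] add [dccaz,kkr,mlnoe] -> 10 lines: kcba qbm cji wpjth siguj dccaz kkr mlnoe sztre okkd
Hunk 2: at line 2 remove [wpjth,siguj,dccaz] add [nre,bgnn,fty] -> 10 lines: kcba qbm cji nre bgnn fty kkr mlnoe sztre okkd
Hunk 3: at line 5 remove [kkr,mlnoe] add [hew] -> 9 lines: kcba qbm cji nre bgnn fty hew sztre okkd
Hunk 4: at line 2 remove [nre,bgnn,fty] add [xbzwi] -> 7 lines: kcba qbm cji xbzwi hew sztre okkd
Hunk 5: at line 2 remove [cji,xbzwi] add [qaetj] -> 6 lines: kcba qbm qaetj hew sztre okkd
Final line 1: kcba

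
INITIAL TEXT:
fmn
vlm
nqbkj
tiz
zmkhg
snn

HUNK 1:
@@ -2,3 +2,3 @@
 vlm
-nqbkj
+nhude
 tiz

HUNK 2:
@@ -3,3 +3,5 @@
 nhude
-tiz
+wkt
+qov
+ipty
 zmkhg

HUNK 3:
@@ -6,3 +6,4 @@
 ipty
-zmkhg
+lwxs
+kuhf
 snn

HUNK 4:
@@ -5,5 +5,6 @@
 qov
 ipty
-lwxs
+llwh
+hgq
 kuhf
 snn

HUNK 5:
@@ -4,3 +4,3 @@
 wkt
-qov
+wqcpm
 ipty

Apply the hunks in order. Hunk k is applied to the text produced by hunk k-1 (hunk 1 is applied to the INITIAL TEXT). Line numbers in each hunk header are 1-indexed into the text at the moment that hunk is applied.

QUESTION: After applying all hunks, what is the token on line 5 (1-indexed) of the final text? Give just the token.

Answer: wqcpm

Derivation:
Hunk 1: at line 2 remove [nqbkj] add [nhude] -> 6 lines: fmn vlm nhude tiz zmkhg snn
Hunk 2: at line 3 remove [tiz] add [wkt,qov,ipty] -> 8 lines: fmn vlm nhude wkt qov ipty zmkhg snn
Hunk 3: at line 6 remove [zmkhg] add [lwxs,kuhf] -> 9 lines: fmn vlm nhude wkt qov ipty lwxs kuhf snn
Hunk 4: at line 5 remove [lwxs] add [llwh,hgq] -> 10 lines: fmn vlm nhude wkt qov ipty llwh hgq kuhf snn
Hunk 5: at line 4 remove [qov] add [wqcpm] -> 10 lines: fmn vlm nhude wkt wqcpm ipty llwh hgq kuhf snn
Final line 5: wqcpm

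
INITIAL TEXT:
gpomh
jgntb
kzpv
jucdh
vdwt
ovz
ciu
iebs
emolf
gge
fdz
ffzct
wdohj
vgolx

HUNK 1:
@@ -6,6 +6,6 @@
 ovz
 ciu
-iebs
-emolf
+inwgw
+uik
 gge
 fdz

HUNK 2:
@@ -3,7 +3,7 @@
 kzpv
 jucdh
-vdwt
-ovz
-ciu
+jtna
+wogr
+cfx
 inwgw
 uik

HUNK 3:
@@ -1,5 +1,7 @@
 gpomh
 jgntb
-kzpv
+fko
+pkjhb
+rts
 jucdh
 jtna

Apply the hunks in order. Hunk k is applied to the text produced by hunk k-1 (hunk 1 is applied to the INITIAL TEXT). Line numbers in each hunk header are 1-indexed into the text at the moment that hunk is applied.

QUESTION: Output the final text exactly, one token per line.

Answer: gpomh
jgntb
fko
pkjhb
rts
jucdh
jtna
wogr
cfx
inwgw
uik
gge
fdz
ffzct
wdohj
vgolx

Derivation:
Hunk 1: at line 6 remove [iebs,emolf] add [inwgw,uik] -> 14 lines: gpomh jgntb kzpv jucdh vdwt ovz ciu inwgw uik gge fdz ffzct wdohj vgolx
Hunk 2: at line 3 remove [vdwt,ovz,ciu] add [jtna,wogr,cfx] -> 14 lines: gpomh jgntb kzpv jucdh jtna wogr cfx inwgw uik gge fdz ffzct wdohj vgolx
Hunk 3: at line 1 remove [kzpv] add [fko,pkjhb,rts] -> 16 lines: gpomh jgntb fko pkjhb rts jucdh jtna wogr cfx inwgw uik gge fdz ffzct wdohj vgolx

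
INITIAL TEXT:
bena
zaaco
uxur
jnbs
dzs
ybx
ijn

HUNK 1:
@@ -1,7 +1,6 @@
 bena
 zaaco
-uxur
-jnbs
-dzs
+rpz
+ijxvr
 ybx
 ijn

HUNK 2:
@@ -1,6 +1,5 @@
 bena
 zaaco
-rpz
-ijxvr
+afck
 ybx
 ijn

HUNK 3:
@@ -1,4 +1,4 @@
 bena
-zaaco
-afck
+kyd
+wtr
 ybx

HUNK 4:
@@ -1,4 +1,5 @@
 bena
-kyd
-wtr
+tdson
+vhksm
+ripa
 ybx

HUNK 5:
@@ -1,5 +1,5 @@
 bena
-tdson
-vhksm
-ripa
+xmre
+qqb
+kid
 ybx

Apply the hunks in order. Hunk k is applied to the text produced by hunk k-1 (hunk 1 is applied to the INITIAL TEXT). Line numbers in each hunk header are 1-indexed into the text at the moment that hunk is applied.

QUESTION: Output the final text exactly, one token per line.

Hunk 1: at line 1 remove [uxur,jnbs,dzs] add [rpz,ijxvr] -> 6 lines: bena zaaco rpz ijxvr ybx ijn
Hunk 2: at line 1 remove [rpz,ijxvr] add [afck] -> 5 lines: bena zaaco afck ybx ijn
Hunk 3: at line 1 remove [zaaco,afck] add [kyd,wtr] -> 5 lines: bena kyd wtr ybx ijn
Hunk 4: at line 1 remove [kyd,wtr] add [tdson,vhksm,ripa] -> 6 lines: bena tdson vhksm ripa ybx ijn
Hunk 5: at line 1 remove [tdson,vhksm,ripa] add [xmre,qqb,kid] -> 6 lines: bena xmre qqb kid ybx ijn

Answer: bena
xmre
qqb
kid
ybx
ijn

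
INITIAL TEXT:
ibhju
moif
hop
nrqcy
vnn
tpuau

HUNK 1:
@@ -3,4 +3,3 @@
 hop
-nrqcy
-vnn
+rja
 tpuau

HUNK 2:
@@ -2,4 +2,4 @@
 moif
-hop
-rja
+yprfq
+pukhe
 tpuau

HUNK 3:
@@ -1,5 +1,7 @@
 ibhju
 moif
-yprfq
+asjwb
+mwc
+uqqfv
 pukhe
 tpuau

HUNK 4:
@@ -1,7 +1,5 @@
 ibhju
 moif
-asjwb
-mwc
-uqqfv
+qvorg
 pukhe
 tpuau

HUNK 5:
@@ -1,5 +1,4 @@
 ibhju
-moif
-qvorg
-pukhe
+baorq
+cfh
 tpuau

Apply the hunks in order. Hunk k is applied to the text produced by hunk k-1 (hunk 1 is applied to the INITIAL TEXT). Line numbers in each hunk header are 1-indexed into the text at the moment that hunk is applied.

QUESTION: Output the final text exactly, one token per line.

Hunk 1: at line 3 remove [nrqcy,vnn] add [rja] -> 5 lines: ibhju moif hop rja tpuau
Hunk 2: at line 2 remove [hop,rja] add [yprfq,pukhe] -> 5 lines: ibhju moif yprfq pukhe tpuau
Hunk 3: at line 1 remove [yprfq] add [asjwb,mwc,uqqfv] -> 7 lines: ibhju moif asjwb mwc uqqfv pukhe tpuau
Hunk 4: at line 1 remove [asjwb,mwc,uqqfv] add [qvorg] -> 5 lines: ibhju moif qvorg pukhe tpuau
Hunk 5: at line 1 remove [moif,qvorg,pukhe] add [baorq,cfh] -> 4 lines: ibhju baorq cfh tpuau

Answer: ibhju
baorq
cfh
tpuau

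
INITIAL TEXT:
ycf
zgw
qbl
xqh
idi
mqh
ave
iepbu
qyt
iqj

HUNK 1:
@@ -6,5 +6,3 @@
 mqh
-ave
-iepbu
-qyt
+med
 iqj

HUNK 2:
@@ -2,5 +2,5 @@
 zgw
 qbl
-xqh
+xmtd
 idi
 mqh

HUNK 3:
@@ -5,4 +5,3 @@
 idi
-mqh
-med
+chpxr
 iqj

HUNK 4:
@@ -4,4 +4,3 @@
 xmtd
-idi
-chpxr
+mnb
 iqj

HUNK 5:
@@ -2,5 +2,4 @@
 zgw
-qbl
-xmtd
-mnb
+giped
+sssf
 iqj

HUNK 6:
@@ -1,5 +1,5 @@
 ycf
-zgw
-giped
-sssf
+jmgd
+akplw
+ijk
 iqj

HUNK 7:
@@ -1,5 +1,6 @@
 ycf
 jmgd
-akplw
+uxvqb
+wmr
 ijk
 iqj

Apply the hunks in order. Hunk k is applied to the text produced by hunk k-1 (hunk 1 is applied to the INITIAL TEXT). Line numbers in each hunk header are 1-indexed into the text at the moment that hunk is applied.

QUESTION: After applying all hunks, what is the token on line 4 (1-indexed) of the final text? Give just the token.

Hunk 1: at line 6 remove [ave,iepbu,qyt] add [med] -> 8 lines: ycf zgw qbl xqh idi mqh med iqj
Hunk 2: at line 2 remove [xqh] add [xmtd] -> 8 lines: ycf zgw qbl xmtd idi mqh med iqj
Hunk 3: at line 5 remove [mqh,med] add [chpxr] -> 7 lines: ycf zgw qbl xmtd idi chpxr iqj
Hunk 4: at line 4 remove [idi,chpxr] add [mnb] -> 6 lines: ycf zgw qbl xmtd mnb iqj
Hunk 5: at line 2 remove [qbl,xmtd,mnb] add [giped,sssf] -> 5 lines: ycf zgw giped sssf iqj
Hunk 6: at line 1 remove [zgw,giped,sssf] add [jmgd,akplw,ijk] -> 5 lines: ycf jmgd akplw ijk iqj
Hunk 7: at line 1 remove [akplw] add [uxvqb,wmr] -> 6 lines: ycf jmgd uxvqb wmr ijk iqj
Final line 4: wmr

Answer: wmr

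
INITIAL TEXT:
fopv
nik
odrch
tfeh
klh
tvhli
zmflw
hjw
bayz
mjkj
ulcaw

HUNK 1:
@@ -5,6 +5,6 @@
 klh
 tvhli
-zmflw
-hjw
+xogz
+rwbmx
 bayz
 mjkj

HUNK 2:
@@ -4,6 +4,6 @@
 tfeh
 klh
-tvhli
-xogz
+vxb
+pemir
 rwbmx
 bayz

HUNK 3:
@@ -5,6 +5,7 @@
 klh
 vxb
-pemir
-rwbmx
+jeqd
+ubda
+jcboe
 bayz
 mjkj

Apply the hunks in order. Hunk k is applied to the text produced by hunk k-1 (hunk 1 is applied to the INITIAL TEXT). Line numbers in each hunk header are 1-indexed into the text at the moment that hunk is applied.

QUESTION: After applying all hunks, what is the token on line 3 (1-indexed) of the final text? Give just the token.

Hunk 1: at line 5 remove [zmflw,hjw] add [xogz,rwbmx] -> 11 lines: fopv nik odrch tfeh klh tvhli xogz rwbmx bayz mjkj ulcaw
Hunk 2: at line 4 remove [tvhli,xogz] add [vxb,pemir] -> 11 lines: fopv nik odrch tfeh klh vxb pemir rwbmx bayz mjkj ulcaw
Hunk 3: at line 5 remove [pemir,rwbmx] add [jeqd,ubda,jcboe] -> 12 lines: fopv nik odrch tfeh klh vxb jeqd ubda jcboe bayz mjkj ulcaw
Final line 3: odrch

Answer: odrch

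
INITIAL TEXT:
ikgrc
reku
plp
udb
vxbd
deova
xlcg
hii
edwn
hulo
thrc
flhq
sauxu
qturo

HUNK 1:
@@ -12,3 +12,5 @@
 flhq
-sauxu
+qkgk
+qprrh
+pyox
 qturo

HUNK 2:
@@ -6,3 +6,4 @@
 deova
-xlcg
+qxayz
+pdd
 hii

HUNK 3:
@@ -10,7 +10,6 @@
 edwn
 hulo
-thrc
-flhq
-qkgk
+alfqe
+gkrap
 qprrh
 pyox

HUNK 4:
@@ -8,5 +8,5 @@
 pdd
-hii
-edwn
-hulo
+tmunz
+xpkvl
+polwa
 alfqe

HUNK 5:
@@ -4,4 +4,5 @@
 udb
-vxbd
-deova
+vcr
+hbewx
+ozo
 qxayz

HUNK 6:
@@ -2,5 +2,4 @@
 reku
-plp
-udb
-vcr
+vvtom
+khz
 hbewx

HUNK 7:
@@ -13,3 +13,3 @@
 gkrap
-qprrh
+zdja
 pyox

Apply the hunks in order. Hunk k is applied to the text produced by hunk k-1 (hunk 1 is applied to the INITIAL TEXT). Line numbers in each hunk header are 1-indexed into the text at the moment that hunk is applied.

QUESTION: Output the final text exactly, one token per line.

Answer: ikgrc
reku
vvtom
khz
hbewx
ozo
qxayz
pdd
tmunz
xpkvl
polwa
alfqe
gkrap
zdja
pyox
qturo

Derivation:
Hunk 1: at line 12 remove [sauxu] add [qkgk,qprrh,pyox] -> 16 lines: ikgrc reku plp udb vxbd deova xlcg hii edwn hulo thrc flhq qkgk qprrh pyox qturo
Hunk 2: at line 6 remove [xlcg] add [qxayz,pdd] -> 17 lines: ikgrc reku plp udb vxbd deova qxayz pdd hii edwn hulo thrc flhq qkgk qprrh pyox qturo
Hunk 3: at line 10 remove [thrc,flhq,qkgk] add [alfqe,gkrap] -> 16 lines: ikgrc reku plp udb vxbd deova qxayz pdd hii edwn hulo alfqe gkrap qprrh pyox qturo
Hunk 4: at line 8 remove [hii,edwn,hulo] add [tmunz,xpkvl,polwa] -> 16 lines: ikgrc reku plp udb vxbd deova qxayz pdd tmunz xpkvl polwa alfqe gkrap qprrh pyox qturo
Hunk 5: at line 4 remove [vxbd,deova] add [vcr,hbewx,ozo] -> 17 lines: ikgrc reku plp udb vcr hbewx ozo qxayz pdd tmunz xpkvl polwa alfqe gkrap qprrh pyox qturo
Hunk 6: at line 2 remove [plp,udb,vcr] add [vvtom,khz] -> 16 lines: ikgrc reku vvtom khz hbewx ozo qxayz pdd tmunz xpkvl polwa alfqe gkrap qprrh pyox qturo
Hunk 7: at line 13 remove [qprrh] add [zdja] -> 16 lines: ikgrc reku vvtom khz hbewx ozo qxayz pdd tmunz xpkvl polwa alfqe gkrap zdja pyox qturo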